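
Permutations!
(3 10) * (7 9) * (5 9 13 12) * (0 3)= (0 3 10)(5 9 7 13 12)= [3, 1, 2, 10, 4, 9, 6, 13, 8, 7, 0, 11, 5, 12]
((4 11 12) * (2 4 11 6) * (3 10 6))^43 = ((2 4 3 10 6)(11 12))^43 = (2 10 4 6 3)(11 12)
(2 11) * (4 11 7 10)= (2 7 10 4 11)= [0, 1, 7, 3, 11, 5, 6, 10, 8, 9, 4, 2]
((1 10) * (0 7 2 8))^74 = (10)(0 2)(7 8)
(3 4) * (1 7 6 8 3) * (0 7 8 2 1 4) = (0 7 6 2 1 8 3) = [7, 8, 1, 0, 4, 5, 2, 6, 3]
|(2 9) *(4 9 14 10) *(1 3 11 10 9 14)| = |(1 3 11 10 4 14 9 2)| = 8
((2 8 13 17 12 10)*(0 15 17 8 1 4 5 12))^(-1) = (0 17 15)(1 2 10 12 5 4)(8 13)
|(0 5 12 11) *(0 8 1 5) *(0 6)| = 10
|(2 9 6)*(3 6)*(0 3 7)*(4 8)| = |(0 3 6 2 9 7)(4 8)| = 6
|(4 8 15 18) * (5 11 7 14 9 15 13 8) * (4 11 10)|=6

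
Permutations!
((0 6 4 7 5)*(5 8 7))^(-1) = (0 5 4 6)(7 8)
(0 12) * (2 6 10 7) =(0 12)(2 6 10 7) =[12, 1, 6, 3, 4, 5, 10, 2, 8, 9, 7, 11, 0]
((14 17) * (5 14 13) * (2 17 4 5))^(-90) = ((2 17 13)(4 5 14))^(-90) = (17)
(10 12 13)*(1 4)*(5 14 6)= (1 4)(5 14 6)(10 12 13)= [0, 4, 2, 3, 1, 14, 5, 7, 8, 9, 12, 11, 13, 10, 6]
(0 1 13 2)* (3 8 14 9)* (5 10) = (0 1 13 2)(3 8 14 9)(5 10) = [1, 13, 0, 8, 4, 10, 6, 7, 14, 3, 5, 11, 12, 2, 9]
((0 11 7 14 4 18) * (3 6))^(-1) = (0 18 4 14 7 11)(3 6)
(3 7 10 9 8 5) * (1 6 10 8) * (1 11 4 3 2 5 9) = (1 6 10)(2 5)(3 7 8 9 11 4) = [0, 6, 5, 7, 3, 2, 10, 8, 9, 11, 1, 4]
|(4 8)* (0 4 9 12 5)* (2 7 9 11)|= 9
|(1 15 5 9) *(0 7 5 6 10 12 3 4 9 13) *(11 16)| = 8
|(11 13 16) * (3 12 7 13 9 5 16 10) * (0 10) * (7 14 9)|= |(0 10 3 12 14 9 5 16 11 7 13)|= 11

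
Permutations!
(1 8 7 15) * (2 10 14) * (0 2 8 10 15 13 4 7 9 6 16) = (0 2 15 1 10 14 8 9 6 16)(4 7 13) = [2, 10, 15, 3, 7, 5, 16, 13, 9, 6, 14, 11, 12, 4, 8, 1, 0]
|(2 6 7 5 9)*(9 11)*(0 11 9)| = |(0 11)(2 6 7 5 9)| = 10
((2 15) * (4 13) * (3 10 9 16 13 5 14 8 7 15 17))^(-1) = ((2 17 3 10 9 16 13 4 5 14 8 7 15))^(-1) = (2 15 7 8 14 5 4 13 16 9 10 3 17)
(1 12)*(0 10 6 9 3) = [10, 12, 2, 0, 4, 5, 9, 7, 8, 3, 6, 11, 1] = (0 10 6 9 3)(1 12)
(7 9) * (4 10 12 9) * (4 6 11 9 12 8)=(12)(4 10 8)(6 11 9 7)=[0, 1, 2, 3, 10, 5, 11, 6, 4, 7, 8, 9, 12]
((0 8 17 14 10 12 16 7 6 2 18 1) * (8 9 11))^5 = ((0 9 11 8 17 14 10 12 16 7 6 2 18 1))^5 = (0 14 6 9 10 2 11 12 18 8 16 1 17 7)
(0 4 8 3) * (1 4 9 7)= (0 9 7 1 4 8 3)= [9, 4, 2, 0, 8, 5, 6, 1, 3, 7]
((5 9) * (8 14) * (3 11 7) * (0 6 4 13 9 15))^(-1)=(0 15 5 9 13 4 6)(3 7 11)(8 14)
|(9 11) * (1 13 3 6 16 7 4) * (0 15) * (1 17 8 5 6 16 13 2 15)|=|(0 1 2 15)(3 16 7 4 17 8 5 6 13)(9 11)|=36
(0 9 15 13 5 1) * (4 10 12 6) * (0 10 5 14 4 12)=(0 9 15 13 14 4 5 1 10)(6 12)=[9, 10, 2, 3, 5, 1, 12, 7, 8, 15, 0, 11, 6, 14, 4, 13]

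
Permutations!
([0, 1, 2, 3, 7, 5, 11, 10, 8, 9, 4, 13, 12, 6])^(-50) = [0, 1, 2, 3, 7, 5, 11, 10, 8, 9, 4, 13, 12, 6]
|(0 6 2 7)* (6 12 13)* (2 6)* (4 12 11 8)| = |(0 11 8 4 12 13 2 7)| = 8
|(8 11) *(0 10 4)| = 6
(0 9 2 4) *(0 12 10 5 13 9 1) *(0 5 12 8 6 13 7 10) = (0 1 5 7 10 12)(2 4 8 6 13 9) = [1, 5, 4, 3, 8, 7, 13, 10, 6, 2, 12, 11, 0, 9]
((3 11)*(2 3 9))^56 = (11)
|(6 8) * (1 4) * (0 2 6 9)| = 10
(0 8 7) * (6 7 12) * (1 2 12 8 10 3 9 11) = (0 10 3 9 11 1 2 12 6 7) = [10, 2, 12, 9, 4, 5, 7, 0, 8, 11, 3, 1, 6]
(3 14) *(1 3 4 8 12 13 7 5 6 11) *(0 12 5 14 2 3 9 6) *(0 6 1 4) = (0 12 13 7 14)(1 9)(2 3)(4 8 5 6 11) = [12, 9, 3, 2, 8, 6, 11, 14, 5, 1, 10, 4, 13, 7, 0]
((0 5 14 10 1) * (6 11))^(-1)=(0 1 10 14 5)(6 11)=((0 5 14 10 1)(6 11))^(-1)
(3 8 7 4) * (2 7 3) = (2 7 4)(3 8) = [0, 1, 7, 8, 2, 5, 6, 4, 3]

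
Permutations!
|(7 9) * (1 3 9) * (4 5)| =4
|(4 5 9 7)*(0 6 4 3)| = |(0 6 4 5 9 7 3)| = 7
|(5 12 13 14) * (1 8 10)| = |(1 8 10)(5 12 13 14)| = 12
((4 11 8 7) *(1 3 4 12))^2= ((1 3 4 11 8 7 12))^2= (1 4 8 12 3 11 7)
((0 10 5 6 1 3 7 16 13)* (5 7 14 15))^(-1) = (0 13 16 7 10)(1 6 5 15 14 3)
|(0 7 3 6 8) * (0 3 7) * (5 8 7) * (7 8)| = 6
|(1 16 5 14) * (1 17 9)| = |(1 16 5 14 17 9)| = 6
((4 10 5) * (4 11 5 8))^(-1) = (4 8 10)(5 11)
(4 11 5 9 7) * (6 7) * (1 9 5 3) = (1 9 6 7 4 11 3) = [0, 9, 2, 1, 11, 5, 7, 4, 8, 6, 10, 3]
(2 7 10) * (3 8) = (2 7 10)(3 8) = [0, 1, 7, 8, 4, 5, 6, 10, 3, 9, 2]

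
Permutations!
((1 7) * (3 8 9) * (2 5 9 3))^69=((1 7)(2 5 9)(3 8))^69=(9)(1 7)(3 8)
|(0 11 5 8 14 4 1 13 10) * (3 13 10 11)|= |(0 3 13 11 5 8 14 4 1 10)|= 10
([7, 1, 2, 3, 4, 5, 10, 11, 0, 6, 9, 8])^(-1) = [8, 1, 2, 3, 4, 5, 9, 0, 11, 10, 6, 7]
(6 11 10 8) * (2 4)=[0, 1, 4, 3, 2, 5, 11, 7, 6, 9, 8, 10]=(2 4)(6 11 10 8)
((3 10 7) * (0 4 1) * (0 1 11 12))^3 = ((0 4 11 12)(3 10 7))^3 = (0 12 11 4)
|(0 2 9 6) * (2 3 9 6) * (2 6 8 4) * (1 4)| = 4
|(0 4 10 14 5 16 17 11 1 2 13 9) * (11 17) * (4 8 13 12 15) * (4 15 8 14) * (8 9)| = 18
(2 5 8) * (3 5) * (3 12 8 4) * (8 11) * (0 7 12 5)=(0 7 12 11 8 2 5 4 3)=[7, 1, 5, 0, 3, 4, 6, 12, 2, 9, 10, 8, 11]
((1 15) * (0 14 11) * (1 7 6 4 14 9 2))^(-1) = (0 11 14 4 6 7 15 1 2 9)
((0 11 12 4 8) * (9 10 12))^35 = (12)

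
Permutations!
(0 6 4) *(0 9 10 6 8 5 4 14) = (0 8 5 4 9 10 6 14) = [8, 1, 2, 3, 9, 4, 14, 7, 5, 10, 6, 11, 12, 13, 0]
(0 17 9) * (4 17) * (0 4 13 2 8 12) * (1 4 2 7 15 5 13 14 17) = [14, 4, 8, 3, 1, 13, 6, 15, 12, 2, 10, 11, 0, 7, 17, 5, 16, 9] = (0 14 17 9 2 8 12)(1 4)(5 13 7 15)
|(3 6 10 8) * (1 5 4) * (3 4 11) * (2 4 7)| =10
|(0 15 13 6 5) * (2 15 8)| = |(0 8 2 15 13 6 5)| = 7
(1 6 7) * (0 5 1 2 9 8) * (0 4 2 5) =(1 6 7 5)(2 9 8 4) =[0, 6, 9, 3, 2, 1, 7, 5, 4, 8]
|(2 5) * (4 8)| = |(2 5)(4 8)| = 2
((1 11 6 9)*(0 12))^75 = (0 12)(1 9 6 11)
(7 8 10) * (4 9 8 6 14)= (4 9 8 10 7 6 14)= [0, 1, 2, 3, 9, 5, 14, 6, 10, 8, 7, 11, 12, 13, 4]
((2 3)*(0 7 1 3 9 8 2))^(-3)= ((0 7 1 3)(2 9 8))^(-3)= (9)(0 7 1 3)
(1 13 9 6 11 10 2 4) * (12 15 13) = (1 12 15 13 9 6 11 10 2 4) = [0, 12, 4, 3, 1, 5, 11, 7, 8, 6, 2, 10, 15, 9, 14, 13]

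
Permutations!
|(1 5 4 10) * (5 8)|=|(1 8 5 4 10)|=5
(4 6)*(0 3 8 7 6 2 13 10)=(0 3 8 7 6 4 2 13 10)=[3, 1, 13, 8, 2, 5, 4, 6, 7, 9, 0, 11, 12, 10]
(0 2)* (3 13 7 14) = [2, 1, 0, 13, 4, 5, 6, 14, 8, 9, 10, 11, 12, 7, 3] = (0 2)(3 13 7 14)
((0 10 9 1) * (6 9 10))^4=(10)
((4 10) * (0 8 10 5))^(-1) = ((0 8 10 4 5))^(-1) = (0 5 4 10 8)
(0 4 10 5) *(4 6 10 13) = (0 6 10 5)(4 13) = [6, 1, 2, 3, 13, 0, 10, 7, 8, 9, 5, 11, 12, 4]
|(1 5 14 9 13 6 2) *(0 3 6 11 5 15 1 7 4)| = 30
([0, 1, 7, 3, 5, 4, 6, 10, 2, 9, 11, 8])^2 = [0, 1, 10, 3, 4, 5, 6, 11, 7, 9, 8, 2]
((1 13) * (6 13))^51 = ((1 6 13))^51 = (13)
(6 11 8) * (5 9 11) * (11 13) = (5 9 13 11 8 6) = [0, 1, 2, 3, 4, 9, 5, 7, 6, 13, 10, 8, 12, 11]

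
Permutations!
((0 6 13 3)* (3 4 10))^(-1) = ((0 6 13 4 10 3))^(-1) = (0 3 10 4 13 6)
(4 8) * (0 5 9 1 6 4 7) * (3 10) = (0 5 9 1 6 4 8 7)(3 10) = [5, 6, 2, 10, 8, 9, 4, 0, 7, 1, 3]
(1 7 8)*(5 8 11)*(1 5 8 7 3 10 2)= [0, 3, 1, 10, 4, 7, 6, 11, 5, 9, 2, 8]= (1 3 10 2)(5 7 11 8)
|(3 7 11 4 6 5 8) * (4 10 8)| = 15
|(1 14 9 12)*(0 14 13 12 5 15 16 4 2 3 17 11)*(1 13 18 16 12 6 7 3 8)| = 12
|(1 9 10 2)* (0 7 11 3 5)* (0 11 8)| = 12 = |(0 7 8)(1 9 10 2)(3 5 11)|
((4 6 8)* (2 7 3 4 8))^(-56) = (8)(2 6 4 3 7) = ((8)(2 7 3 4 6))^(-56)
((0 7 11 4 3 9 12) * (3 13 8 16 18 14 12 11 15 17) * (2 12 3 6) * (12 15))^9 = (18)(2 15 17 6) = ((0 7 12)(2 15 17 6)(3 9 11 4 13 8 16 18 14))^9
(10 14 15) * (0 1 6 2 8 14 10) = (0 1 6 2 8 14 15) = [1, 6, 8, 3, 4, 5, 2, 7, 14, 9, 10, 11, 12, 13, 15, 0]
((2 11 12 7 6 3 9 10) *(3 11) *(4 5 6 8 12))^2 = (2 9)(3 10)(4 6)(5 11)(7 12 8)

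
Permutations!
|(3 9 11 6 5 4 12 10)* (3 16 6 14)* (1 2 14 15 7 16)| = 14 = |(1 2 14 3 9 11 15 7 16 6 5 4 12 10)|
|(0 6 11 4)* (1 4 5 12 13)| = 8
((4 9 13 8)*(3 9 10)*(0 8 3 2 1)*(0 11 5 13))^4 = ((0 8 4 10 2 1 11 5 13 3 9))^4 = (0 2 13 8 1 3 4 11 9 10 5)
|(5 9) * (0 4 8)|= |(0 4 8)(5 9)|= 6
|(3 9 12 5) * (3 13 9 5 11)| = 6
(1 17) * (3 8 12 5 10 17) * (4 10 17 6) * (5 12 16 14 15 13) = (1 3 8 16 14 15 13 5 17)(4 10 6) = [0, 3, 2, 8, 10, 17, 4, 7, 16, 9, 6, 11, 12, 5, 15, 13, 14, 1]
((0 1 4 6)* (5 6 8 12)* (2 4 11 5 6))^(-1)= ((0 1 11 5 2 4 8 12 6))^(-1)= (0 6 12 8 4 2 5 11 1)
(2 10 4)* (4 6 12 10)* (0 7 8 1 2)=(0 7 8 1 2 4)(6 12 10)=[7, 2, 4, 3, 0, 5, 12, 8, 1, 9, 6, 11, 10]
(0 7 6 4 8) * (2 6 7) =[2, 1, 6, 3, 8, 5, 4, 7, 0] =(0 2 6 4 8)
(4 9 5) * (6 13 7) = (4 9 5)(6 13 7) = [0, 1, 2, 3, 9, 4, 13, 6, 8, 5, 10, 11, 12, 7]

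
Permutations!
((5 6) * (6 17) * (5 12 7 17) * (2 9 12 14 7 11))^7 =((2 9 12 11)(6 14 7 17))^7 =(2 11 12 9)(6 17 7 14)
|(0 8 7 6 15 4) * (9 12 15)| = |(0 8 7 6 9 12 15 4)| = 8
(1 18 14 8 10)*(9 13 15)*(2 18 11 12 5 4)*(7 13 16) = (1 11 12 5 4 2 18 14 8 10)(7 13 15 9 16) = [0, 11, 18, 3, 2, 4, 6, 13, 10, 16, 1, 12, 5, 15, 8, 9, 7, 17, 14]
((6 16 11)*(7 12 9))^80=(6 11 16)(7 9 12)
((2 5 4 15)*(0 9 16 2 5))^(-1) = ((0 9 16 2)(4 15 5))^(-1) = (0 2 16 9)(4 5 15)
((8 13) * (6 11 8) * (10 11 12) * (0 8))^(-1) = (0 11 10 12 6 13 8)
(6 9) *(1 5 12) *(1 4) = (1 5 12 4)(6 9) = [0, 5, 2, 3, 1, 12, 9, 7, 8, 6, 10, 11, 4]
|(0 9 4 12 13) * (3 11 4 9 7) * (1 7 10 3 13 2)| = 10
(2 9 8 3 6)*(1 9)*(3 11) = [0, 9, 1, 6, 4, 5, 2, 7, 11, 8, 10, 3] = (1 9 8 11 3 6 2)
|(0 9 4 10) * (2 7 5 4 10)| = |(0 9 10)(2 7 5 4)| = 12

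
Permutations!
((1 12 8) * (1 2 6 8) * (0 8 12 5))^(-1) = ((0 8 2 6 12 1 5))^(-1) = (0 5 1 12 6 2 8)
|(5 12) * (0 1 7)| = |(0 1 7)(5 12)| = 6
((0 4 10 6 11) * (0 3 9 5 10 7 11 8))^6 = ((0 4 7 11 3 9 5 10 6 8))^6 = (0 5 7 6 3)(4 10 11 8 9)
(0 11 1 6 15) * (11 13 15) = (0 13 15)(1 6 11) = [13, 6, 2, 3, 4, 5, 11, 7, 8, 9, 10, 1, 12, 15, 14, 0]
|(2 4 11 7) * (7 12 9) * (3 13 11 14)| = 9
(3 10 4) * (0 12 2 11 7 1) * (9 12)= (0 9 12 2 11 7 1)(3 10 4)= [9, 0, 11, 10, 3, 5, 6, 1, 8, 12, 4, 7, 2]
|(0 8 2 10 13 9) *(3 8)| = |(0 3 8 2 10 13 9)| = 7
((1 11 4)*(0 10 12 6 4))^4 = ((0 10 12 6 4 1 11))^4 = (0 4 10 1 12 11 6)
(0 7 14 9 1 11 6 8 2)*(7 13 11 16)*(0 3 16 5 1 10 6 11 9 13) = (1 5)(2 3 16 7 14 13 9 10 6 8) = [0, 5, 3, 16, 4, 1, 8, 14, 2, 10, 6, 11, 12, 9, 13, 15, 7]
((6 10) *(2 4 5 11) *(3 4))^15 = ((2 3 4 5 11)(6 10))^15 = (11)(6 10)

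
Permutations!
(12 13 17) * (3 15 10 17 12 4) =[0, 1, 2, 15, 3, 5, 6, 7, 8, 9, 17, 11, 13, 12, 14, 10, 16, 4] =(3 15 10 17 4)(12 13)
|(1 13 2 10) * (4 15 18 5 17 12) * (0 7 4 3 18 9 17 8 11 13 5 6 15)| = 21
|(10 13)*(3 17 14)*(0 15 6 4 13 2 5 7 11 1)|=|(0 15 6 4 13 10 2 5 7 11 1)(3 17 14)|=33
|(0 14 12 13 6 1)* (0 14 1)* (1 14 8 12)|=7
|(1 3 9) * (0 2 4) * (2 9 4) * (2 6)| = 10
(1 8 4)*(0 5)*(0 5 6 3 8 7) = (0 6 3 8 4 1 7) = [6, 7, 2, 8, 1, 5, 3, 0, 4]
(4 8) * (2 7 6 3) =(2 7 6 3)(4 8) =[0, 1, 7, 2, 8, 5, 3, 6, 4]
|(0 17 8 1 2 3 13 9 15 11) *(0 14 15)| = 24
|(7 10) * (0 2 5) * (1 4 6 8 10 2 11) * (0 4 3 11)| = 21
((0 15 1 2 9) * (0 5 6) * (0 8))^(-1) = ((0 15 1 2 9 5 6 8))^(-1) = (0 8 6 5 9 2 1 15)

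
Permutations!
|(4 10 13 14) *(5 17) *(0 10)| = 10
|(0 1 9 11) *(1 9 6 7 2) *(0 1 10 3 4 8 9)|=10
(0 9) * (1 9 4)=(0 4 1 9)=[4, 9, 2, 3, 1, 5, 6, 7, 8, 0]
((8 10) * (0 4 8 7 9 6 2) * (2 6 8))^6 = ((0 4 2)(7 9 8 10))^6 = (7 8)(9 10)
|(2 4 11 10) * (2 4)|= |(4 11 10)|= 3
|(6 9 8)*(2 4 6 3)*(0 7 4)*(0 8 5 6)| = |(0 7 4)(2 8 3)(5 6 9)| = 3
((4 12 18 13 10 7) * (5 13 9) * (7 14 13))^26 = (4 18 5)(7 12 9)(10 13 14)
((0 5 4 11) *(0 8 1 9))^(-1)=((0 5 4 11 8 1 9))^(-1)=(0 9 1 8 11 4 5)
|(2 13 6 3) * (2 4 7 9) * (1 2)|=8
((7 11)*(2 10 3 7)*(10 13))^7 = ((2 13 10 3 7 11))^7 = (2 13 10 3 7 11)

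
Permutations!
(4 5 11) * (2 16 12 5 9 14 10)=(2 16 12 5 11 4 9 14 10)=[0, 1, 16, 3, 9, 11, 6, 7, 8, 14, 2, 4, 5, 13, 10, 15, 12]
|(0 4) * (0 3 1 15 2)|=|(0 4 3 1 15 2)|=6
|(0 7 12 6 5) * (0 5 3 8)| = 6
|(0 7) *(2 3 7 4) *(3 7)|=|(0 4 2 7)|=4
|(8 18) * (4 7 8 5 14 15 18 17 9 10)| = 12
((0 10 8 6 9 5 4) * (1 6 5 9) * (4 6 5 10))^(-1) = ((0 4)(1 5 6)(8 10))^(-1) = (0 4)(1 6 5)(8 10)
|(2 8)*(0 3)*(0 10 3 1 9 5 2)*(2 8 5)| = |(0 1 9 2 5 8)(3 10)| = 6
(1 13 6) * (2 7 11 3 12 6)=(1 13 2 7 11 3 12 6)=[0, 13, 7, 12, 4, 5, 1, 11, 8, 9, 10, 3, 6, 2]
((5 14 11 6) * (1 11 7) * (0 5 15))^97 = (0 5 14 7 1 11 6 15)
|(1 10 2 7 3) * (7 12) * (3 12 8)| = 10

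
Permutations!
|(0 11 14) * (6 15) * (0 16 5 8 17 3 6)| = 10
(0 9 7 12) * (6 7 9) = (0 6 7 12) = [6, 1, 2, 3, 4, 5, 7, 12, 8, 9, 10, 11, 0]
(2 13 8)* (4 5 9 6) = (2 13 8)(4 5 9 6) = [0, 1, 13, 3, 5, 9, 4, 7, 2, 6, 10, 11, 12, 8]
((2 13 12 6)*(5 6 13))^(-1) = (2 6 5)(12 13)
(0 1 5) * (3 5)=[1, 3, 2, 5, 4, 0]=(0 1 3 5)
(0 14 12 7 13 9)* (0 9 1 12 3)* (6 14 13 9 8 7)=(0 13 1 12 6 14 3)(7 9 8)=[13, 12, 2, 0, 4, 5, 14, 9, 7, 8, 10, 11, 6, 1, 3]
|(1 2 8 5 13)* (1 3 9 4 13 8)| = 4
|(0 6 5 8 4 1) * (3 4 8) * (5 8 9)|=8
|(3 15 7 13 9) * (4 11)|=10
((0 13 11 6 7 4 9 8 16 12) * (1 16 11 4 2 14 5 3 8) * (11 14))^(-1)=((0 13 4 9 1 16 12)(2 11 6 7)(3 8 14 5))^(-1)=(0 12 16 1 9 4 13)(2 7 6 11)(3 5 14 8)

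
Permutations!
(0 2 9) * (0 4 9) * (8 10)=(0 2)(4 9)(8 10)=[2, 1, 0, 3, 9, 5, 6, 7, 10, 4, 8]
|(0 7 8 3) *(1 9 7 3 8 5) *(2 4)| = 4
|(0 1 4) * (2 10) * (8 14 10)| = |(0 1 4)(2 8 14 10)| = 12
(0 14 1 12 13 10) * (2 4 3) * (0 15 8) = (0 14 1 12 13 10 15 8)(2 4 3) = [14, 12, 4, 2, 3, 5, 6, 7, 0, 9, 15, 11, 13, 10, 1, 8]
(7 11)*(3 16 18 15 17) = (3 16 18 15 17)(7 11) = [0, 1, 2, 16, 4, 5, 6, 11, 8, 9, 10, 7, 12, 13, 14, 17, 18, 3, 15]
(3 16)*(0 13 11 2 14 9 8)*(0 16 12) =[13, 1, 14, 12, 4, 5, 6, 7, 16, 8, 10, 2, 0, 11, 9, 15, 3] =(0 13 11 2 14 9 8 16 3 12)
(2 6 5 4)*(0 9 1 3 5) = (0 9 1 3 5 4 2 6) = [9, 3, 6, 5, 2, 4, 0, 7, 8, 1]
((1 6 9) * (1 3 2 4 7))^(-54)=((1 6 9 3 2 4 7))^(-54)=(1 9 2 7 6 3 4)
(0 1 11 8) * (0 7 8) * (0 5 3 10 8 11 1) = [0, 1, 2, 10, 4, 3, 6, 11, 7, 9, 8, 5] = (3 10 8 7 11 5)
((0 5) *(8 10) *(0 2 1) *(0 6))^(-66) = ((0 5 2 1 6)(8 10))^(-66) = (10)(0 6 1 2 5)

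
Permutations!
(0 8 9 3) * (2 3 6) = (0 8 9 6 2 3) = [8, 1, 3, 0, 4, 5, 2, 7, 9, 6]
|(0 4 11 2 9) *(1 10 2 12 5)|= |(0 4 11 12 5 1 10 2 9)|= 9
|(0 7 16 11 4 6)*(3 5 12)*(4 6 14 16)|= 21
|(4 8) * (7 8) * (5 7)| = 4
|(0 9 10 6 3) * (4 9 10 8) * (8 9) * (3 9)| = |(0 10 6 9 3)(4 8)| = 10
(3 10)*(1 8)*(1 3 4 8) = (3 10 4 8) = [0, 1, 2, 10, 8, 5, 6, 7, 3, 9, 4]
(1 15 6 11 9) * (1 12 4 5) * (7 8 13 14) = [0, 15, 2, 3, 5, 1, 11, 8, 13, 12, 10, 9, 4, 14, 7, 6] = (1 15 6 11 9 12 4 5)(7 8 13 14)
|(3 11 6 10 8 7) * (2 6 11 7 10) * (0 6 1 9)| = 10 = |(11)(0 6 2 1 9)(3 7)(8 10)|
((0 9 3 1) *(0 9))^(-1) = ((1 9 3))^(-1) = (1 3 9)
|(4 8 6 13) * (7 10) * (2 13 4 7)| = |(2 13 7 10)(4 8 6)| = 12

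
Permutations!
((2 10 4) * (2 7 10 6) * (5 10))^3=((2 6)(4 7 5 10))^3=(2 6)(4 10 5 7)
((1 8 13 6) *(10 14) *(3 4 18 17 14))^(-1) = ((1 8 13 6)(3 4 18 17 14 10))^(-1) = (1 6 13 8)(3 10 14 17 18 4)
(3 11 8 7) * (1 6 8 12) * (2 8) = [0, 6, 8, 11, 4, 5, 2, 3, 7, 9, 10, 12, 1] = (1 6 2 8 7 3 11 12)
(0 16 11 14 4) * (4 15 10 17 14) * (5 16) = [5, 1, 2, 3, 0, 16, 6, 7, 8, 9, 17, 4, 12, 13, 15, 10, 11, 14] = (0 5 16 11 4)(10 17 14 15)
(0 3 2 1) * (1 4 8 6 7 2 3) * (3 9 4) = (0 1)(2 3 9 4 8 6 7) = [1, 0, 3, 9, 8, 5, 7, 2, 6, 4]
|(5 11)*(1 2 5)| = |(1 2 5 11)| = 4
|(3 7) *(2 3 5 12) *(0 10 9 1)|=|(0 10 9 1)(2 3 7 5 12)|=20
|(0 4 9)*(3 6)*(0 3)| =5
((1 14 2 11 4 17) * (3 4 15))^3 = (1 11 4 14 15 17 2 3)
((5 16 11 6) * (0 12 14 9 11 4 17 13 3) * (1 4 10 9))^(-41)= ((0 12 14 1 4 17 13 3)(5 16 10 9 11 6))^(-41)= (0 3 13 17 4 1 14 12)(5 16 10 9 11 6)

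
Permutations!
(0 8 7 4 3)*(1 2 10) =(0 8 7 4 3)(1 2 10) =[8, 2, 10, 0, 3, 5, 6, 4, 7, 9, 1]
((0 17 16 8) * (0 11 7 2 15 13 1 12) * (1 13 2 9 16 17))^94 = ((17)(0 1 12)(2 15)(7 9 16 8 11))^94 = (17)(0 1 12)(7 11 8 16 9)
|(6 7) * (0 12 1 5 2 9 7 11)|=|(0 12 1 5 2 9 7 6 11)|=9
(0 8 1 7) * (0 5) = [8, 7, 2, 3, 4, 0, 6, 5, 1] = (0 8 1 7 5)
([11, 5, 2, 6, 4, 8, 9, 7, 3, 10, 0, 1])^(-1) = [10, 11, 2, 8, 4, 1, 3, 7, 5, 6, 9, 0]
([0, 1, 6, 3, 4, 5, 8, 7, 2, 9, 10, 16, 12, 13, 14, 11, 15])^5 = [0, 1, 8, 3, 4, 5, 2, 7, 6, 9, 10, 15, 12, 13, 14, 16, 11]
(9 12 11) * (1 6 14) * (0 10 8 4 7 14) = (0 10 8 4 7 14 1 6)(9 12 11) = [10, 6, 2, 3, 7, 5, 0, 14, 4, 12, 8, 9, 11, 13, 1]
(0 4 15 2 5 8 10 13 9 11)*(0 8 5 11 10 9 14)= (0 4 15 2 11 8 9 10 13 14)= [4, 1, 11, 3, 15, 5, 6, 7, 9, 10, 13, 8, 12, 14, 0, 2]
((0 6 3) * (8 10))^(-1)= ((0 6 3)(8 10))^(-1)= (0 3 6)(8 10)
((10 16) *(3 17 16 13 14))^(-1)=(3 14 13 10 16 17)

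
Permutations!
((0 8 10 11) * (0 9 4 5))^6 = (0 5 4 9 11 10 8)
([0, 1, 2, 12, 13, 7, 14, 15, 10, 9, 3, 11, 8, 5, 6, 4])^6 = (3 8)(4 13 5 7 15)(10 12)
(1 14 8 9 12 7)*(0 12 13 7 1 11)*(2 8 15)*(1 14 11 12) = (0 1 11)(2 8 9 13 7 12 14 15) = [1, 11, 8, 3, 4, 5, 6, 12, 9, 13, 10, 0, 14, 7, 15, 2]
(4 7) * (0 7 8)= (0 7 4 8)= [7, 1, 2, 3, 8, 5, 6, 4, 0]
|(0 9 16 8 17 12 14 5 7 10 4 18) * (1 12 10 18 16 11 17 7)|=|(0 9 11 17 10 4 16 8 7 18)(1 12 14 5)|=20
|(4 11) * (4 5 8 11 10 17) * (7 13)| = |(4 10 17)(5 8 11)(7 13)| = 6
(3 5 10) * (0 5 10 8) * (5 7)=(0 7 5 8)(3 10)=[7, 1, 2, 10, 4, 8, 6, 5, 0, 9, 3]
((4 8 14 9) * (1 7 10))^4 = ((1 7 10)(4 8 14 9))^4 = (14)(1 7 10)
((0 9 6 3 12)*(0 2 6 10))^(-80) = (12)(0 9 10)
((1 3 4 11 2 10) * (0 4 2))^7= (0 4 11)(1 10 2 3)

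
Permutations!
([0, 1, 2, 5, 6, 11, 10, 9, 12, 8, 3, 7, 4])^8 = [0, 1, 2, 6, 8, 10, 12, 5, 7, 11, 4, 3, 9]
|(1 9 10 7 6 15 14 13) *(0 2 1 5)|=|(0 2 1 9 10 7 6 15 14 13 5)|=11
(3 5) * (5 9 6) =[0, 1, 2, 9, 4, 3, 5, 7, 8, 6] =(3 9 6 5)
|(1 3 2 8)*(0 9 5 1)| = 7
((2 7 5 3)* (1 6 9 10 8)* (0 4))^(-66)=((0 4)(1 6 9 10 8)(2 7 5 3))^(-66)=(1 8 10 9 6)(2 5)(3 7)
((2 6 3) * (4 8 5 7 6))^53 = ((2 4 8 5 7 6 3))^53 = (2 7 4 6 8 3 5)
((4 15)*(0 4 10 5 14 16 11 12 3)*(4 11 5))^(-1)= ((0 11 12 3)(4 15 10)(5 14 16))^(-1)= (0 3 12 11)(4 10 15)(5 16 14)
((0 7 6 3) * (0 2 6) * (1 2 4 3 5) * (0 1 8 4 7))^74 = (1 6 8 3)(2 5 4 7)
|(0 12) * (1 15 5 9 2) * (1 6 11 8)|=|(0 12)(1 15 5 9 2 6 11 8)|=8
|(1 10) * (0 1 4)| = |(0 1 10 4)| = 4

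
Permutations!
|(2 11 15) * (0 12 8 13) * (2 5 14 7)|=12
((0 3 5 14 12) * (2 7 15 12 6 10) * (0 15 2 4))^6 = ((0 3 5 14 6 10 4)(2 7)(12 15))^6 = (15)(0 4 10 6 14 5 3)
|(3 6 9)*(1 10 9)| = 5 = |(1 10 9 3 6)|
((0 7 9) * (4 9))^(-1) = ((0 7 4 9))^(-1) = (0 9 4 7)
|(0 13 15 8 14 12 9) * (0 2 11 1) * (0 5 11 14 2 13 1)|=28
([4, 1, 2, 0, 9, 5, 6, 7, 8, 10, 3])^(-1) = [3, 1, 2, 10, 0, 5, 6, 7, 8, 4, 9]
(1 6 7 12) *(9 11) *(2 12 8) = [0, 6, 12, 3, 4, 5, 7, 8, 2, 11, 10, 9, 1] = (1 6 7 8 2 12)(9 11)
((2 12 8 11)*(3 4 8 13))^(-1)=(2 11 8 4 3 13 12)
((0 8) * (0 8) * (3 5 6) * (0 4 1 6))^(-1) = (8)(0 5 3 6 1 4)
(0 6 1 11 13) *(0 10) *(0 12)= (0 6 1 11 13 10 12)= [6, 11, 2, 3, 4, 5, 1, 7, 8, 9, 12, 13, 0, 10]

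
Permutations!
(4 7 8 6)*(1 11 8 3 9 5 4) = (1 11 8 6)(3 9 5 4 7) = [0, 11, 2, 9, 7, 4, 1, 3, 6, 5, 10, 8]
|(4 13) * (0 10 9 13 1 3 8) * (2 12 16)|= 24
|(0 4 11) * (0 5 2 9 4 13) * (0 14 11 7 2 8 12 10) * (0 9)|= 12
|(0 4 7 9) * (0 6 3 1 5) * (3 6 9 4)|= |(9)(0 3 1 5)(4 7)|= 4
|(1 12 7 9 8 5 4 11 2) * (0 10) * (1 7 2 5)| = 6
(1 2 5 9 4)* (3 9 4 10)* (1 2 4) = (1 4 2 5)(3 9 10) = [0, 4, 5, 9, 2, 1, 6, 7, 8, 10, 3]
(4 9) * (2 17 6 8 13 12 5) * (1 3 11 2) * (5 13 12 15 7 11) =(1 3 5)(2 17 6 8 12 13 15 7 11)(4 9) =[0, 3, 17, 5, 9, 1, 8, 11, 12, 4, 10, 2, 13, 15, 14, 7, 16, 6]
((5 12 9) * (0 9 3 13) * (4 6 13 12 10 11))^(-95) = ((0 9 5 10 11 4 6 13)(3 12))^(-95) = (0 9 5 10 11 4 6 13)(3 12)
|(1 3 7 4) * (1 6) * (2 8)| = |(1 3 7 4 6)(2 8)| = 10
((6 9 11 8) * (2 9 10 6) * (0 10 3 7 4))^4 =(11)(0 7 6)(3 10 4)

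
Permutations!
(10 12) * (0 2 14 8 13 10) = (0 2 14 8 13 10 12) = [2, 1, 14, 3, 4, 5, 6, 7, 13, 9, 12, 11, 0, 10, 8]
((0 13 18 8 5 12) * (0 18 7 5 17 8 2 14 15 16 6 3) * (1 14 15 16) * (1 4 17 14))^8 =(0 4 13 17 7 8 5 14 12 16 18 6 2 3 15)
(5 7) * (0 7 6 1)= (0 7 5 6 1)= [7, 0, 2, 3, 4, 6, 1, 5]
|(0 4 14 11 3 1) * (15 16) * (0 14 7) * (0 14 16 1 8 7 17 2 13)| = 15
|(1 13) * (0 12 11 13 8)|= |(0 12 11 13 1 8)|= 6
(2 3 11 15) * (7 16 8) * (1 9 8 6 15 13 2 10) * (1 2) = (1 9 8 7 16 6 15 10 2 3 11 13) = [0, 9, 3, 11, 4, 5, 15, 16, 7, 8, 2, 13, 12, 1, 14, 10, 6]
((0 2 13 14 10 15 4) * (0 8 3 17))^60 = (17)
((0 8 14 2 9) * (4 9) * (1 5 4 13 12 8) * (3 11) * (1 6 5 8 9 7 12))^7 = (1 14 13 8 2)(3 11)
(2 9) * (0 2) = (0 2 9) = [2, 1, 9, 3, 4, 5, 6, 7, 8, 0]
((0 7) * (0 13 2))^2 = ((0 7 13 2))^2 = (0 13)(2 7)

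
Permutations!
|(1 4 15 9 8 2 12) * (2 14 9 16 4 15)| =6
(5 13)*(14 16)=(5 13)(14 16)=[0, 1, 2, 3, 4, 13, 6, 7, 8, 9, 10, 11, 12, 5, 16, 15, 14]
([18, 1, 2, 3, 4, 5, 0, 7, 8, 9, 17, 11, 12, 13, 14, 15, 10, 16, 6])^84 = (18)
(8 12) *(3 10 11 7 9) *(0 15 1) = (0 15 1)(3 10 11 7 9)(8 12) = [15, 0, 2, 10, 4, 5, 6, 9, 12, 3, 11, 7, 8, 13, 14, 1]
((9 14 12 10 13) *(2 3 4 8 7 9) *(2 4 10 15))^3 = (2 13 7 12 3 4 9 15 10 8 14)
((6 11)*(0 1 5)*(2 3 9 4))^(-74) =((0 1 5)(2 3 9 4)(6 11))^(-74) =(11)(0 1 5)(2 9)(3 4)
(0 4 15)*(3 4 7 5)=(0 7 5 3 4 15)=[7, 1, 2, 4, 15, 3, 6, 5, 8, 9, 10, 11, 12, 13, 14, 0]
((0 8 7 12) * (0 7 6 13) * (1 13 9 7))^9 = ((0 8 6 9 7 12 1 13))^9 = (0 8 6 9 7 12 1 13)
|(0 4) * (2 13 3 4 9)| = |(0 9 2 13 3 4)| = 6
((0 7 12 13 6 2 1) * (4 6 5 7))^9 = ((0 4 6 2 1)(5 7 12 13))^9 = (0 1 2 6 4)(5 7 12 13)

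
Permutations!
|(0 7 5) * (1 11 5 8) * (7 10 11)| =12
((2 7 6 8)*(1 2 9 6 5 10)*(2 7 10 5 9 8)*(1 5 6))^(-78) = (2 5)(6 10)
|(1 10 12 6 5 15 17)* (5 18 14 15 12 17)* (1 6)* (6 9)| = |(1 10 17 9 6 18 14 15 5 12)| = 10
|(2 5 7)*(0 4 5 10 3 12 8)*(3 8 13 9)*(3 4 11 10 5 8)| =|(0 11 10 3 12 13 9 4 8)(2 5 7)| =9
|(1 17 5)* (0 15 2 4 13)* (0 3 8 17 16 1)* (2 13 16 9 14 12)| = |(0 15 13 3 8 17 5)(1 9 14 12 2 4 16)| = 7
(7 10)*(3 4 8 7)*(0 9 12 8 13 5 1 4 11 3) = (0 9 12 8 7 10)(1 4 13 5)(3 11) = [9, 4, 2, 11, 13, 1, 6, 10, 7, 12, 0, 3, 8, 5]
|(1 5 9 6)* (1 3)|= 5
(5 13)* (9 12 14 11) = (5 13)(9 12 14 11) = [0, 1, 2, 3, 4, 13, 6, 7, 8, 12, 10, 9, 14, 5, 11]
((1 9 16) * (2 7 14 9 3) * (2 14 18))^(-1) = (1 16 9 14 3)(2 18 7) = ((1 3 14 9 16)(2 7 18))^(-1)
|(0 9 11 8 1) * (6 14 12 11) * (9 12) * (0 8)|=6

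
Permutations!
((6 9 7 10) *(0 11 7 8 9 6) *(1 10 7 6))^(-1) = (0 10 1 6 11)(8 9) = ((0 11 6 1 10)(8 9))^(-1)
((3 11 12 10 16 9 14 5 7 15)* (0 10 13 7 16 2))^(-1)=((0 10 2)(3 11 12 13 7 15)(5 16 9 14))^(-1)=(0 2 10)(3 15 7 13 12 11)(5 14 9 16)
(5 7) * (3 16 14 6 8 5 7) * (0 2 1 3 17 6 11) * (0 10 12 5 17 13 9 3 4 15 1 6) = (0 2 6 8 17)(1 4 15)(3 16 14 11 10 12 5 13 9) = [2, 4, 6, 16, 15, 13, 8, 7, 17, 3, 12, 10, 5, 9, 11, 1, 14, 0]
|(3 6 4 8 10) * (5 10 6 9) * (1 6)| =4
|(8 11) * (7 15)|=|(7 15)(8 11)|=2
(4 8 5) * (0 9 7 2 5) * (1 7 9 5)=[5, 7, 1, 3, 8, 4, 6, 2, 0, 9]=(9)(0 5 4 8)(1 7 2)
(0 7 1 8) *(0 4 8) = (0 7 1)(4 8) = [7, 0, 2, 3, 8, 5, 6, 1, 4]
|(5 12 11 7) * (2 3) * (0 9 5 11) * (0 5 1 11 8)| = 6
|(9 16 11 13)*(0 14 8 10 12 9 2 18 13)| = 24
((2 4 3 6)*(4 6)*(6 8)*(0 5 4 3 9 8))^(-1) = ((0 5 4 9 8 6 2))^(-1) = (0 2 6 8 9 4 5)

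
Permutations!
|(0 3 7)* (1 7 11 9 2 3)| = |(0 1 7)(2 3 11 9)| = 12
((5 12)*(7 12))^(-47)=(5 7 12)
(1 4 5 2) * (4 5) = [0, 5, 1, 3, 4, 2] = (1 5 2)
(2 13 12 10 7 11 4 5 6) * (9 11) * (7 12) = (2 13 7 9 11 4 5 6)(10 12) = [0, 1, 13, 3, 5, 6, 2, 9, 8, 11, 12, 4, 10, 7]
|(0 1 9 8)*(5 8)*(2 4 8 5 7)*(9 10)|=|(0 1 10 9 7 2 4 8)|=8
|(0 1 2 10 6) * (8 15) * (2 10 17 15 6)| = 8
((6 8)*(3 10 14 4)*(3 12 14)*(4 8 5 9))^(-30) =((3 10)(4 12 14 8 6 5 9))^(-30) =(4 5 8 12 9 6 14)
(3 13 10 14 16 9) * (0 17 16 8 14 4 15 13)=(0 17 16 9 3)(4 15 13 10)(8 14)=[17, 1, 2, 0, 15, 5, 6, 7, 14, 3, 4, 11, 12, 10, 8, 13, 9, 16]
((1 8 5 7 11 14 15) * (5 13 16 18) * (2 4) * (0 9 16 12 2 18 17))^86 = ((0 9 16 17)(1 8 13 12 2 4 18 5 7 11 14 15))^86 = (0 16)(1 13 2 18 7 14)(4 5 11 15 8 12)(9 17)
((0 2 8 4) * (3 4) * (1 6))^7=((0 2 8 3 4)(1 6))^7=(0 8 4 2 3)(1 6)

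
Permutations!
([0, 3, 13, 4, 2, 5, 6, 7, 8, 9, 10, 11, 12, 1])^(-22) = (1 2 3 13 4)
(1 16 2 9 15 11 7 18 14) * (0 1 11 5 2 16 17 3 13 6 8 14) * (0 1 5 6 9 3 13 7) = (0 5 2 3 7 18 1 17 13 9 15 6 8 14 11) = [5, 17, 3, 7, 4, 2, 8, 18, 14, 15, 10, 0, 12, 9, 11, 6, 16, 13, 1]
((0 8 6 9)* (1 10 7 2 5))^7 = (0 9 6 8)(1 7 5 10 2)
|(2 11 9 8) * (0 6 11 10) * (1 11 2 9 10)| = 6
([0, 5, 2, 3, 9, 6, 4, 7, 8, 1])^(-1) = (1 9 4 6 5)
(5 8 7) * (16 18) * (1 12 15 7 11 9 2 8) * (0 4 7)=(0 4 7 5 1 12 15)(2 8 11 9)(16 18)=[4, 12, 8, 3, 7, 1, 6, 5, 11, 2, 10, 9, 15, 13, 14, 0, 18, 17, 16]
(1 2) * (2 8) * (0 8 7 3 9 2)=(0 8)(1 7 3 9 2)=[8, 7, 1, 9, 4, 5, 6, 3, 0, 2]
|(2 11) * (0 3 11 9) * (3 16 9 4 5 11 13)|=|(0 16 9)(2 4 5 11)(3 13)|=12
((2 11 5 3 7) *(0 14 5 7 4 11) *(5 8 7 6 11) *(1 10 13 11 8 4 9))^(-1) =(0 2 7 8 6 11 13 10 1 9 3 5 4 14)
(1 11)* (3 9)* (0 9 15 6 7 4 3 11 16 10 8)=(0 9 11 1 16 10 8)(3 15 6 7 4)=[9, 16, 2, 15, 3, 5, 7, 4, 0, 11, 8, 1, 12, 13, 14, 6, 10]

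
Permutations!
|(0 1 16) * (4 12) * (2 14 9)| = |(0 1 16)(2 14 9)(4 12)| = 6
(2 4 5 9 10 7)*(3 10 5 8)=(2 4 8 3 10 7)(5 9)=[0, 1, 4, 10, 8, 9, 6, 2, 3, 5, 7]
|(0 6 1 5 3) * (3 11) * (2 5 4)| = |(0 6 1 4 2 5 11 3)| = 8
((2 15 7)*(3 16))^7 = (2 15 7)(3 16) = ((2 15 7)(3 16))^7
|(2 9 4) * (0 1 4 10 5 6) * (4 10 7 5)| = |(0 1 10 4 2 9 7 5 6)| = 9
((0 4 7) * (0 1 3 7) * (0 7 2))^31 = (0 4 7 1 3 2)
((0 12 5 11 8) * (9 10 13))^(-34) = (0 12 5 11 8)(9 13 10)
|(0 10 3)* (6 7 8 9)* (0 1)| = 4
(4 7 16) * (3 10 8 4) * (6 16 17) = [0, 1, 2, 10, 7, 5, 16, 17, 4, 9, 8, 11, 12, 13, 14, 15, 3, 6] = (3 10 8 4 7 17 6 16)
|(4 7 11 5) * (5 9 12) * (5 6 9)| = 12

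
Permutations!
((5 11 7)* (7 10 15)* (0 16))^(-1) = (0 16)(5 7 15 10 11)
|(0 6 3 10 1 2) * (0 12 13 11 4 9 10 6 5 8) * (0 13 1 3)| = |(0 5 8 13 11 4 9 10 3 6)(1 2 12)| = 30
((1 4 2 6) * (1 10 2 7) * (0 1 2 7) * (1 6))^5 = ((0 6 10 7 2 1 4))^5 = (0 1 7 6 4 2 10)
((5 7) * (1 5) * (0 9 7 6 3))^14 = ((0 9 7 1 5 6 3))^14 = (9)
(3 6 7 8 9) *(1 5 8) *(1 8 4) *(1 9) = (1 5 4 9 3 6 7 8) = [0, 5, 2, 6, 9, 4, 7, 8, 1, 3]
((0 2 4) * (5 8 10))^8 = (0 4 2)(5 10 8)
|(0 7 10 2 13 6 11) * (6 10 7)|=|(0 6 11)(2 13 10)|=3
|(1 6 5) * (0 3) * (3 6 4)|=6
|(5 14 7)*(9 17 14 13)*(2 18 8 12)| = 12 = |(2 18 8 12)(5 13 9 17 14 7)|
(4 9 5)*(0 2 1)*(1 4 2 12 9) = [12, 0, 4, 3, 1, 2, 6, 7, 8, 5, 10, 11, 9] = (0 12 9 5 2 4 1)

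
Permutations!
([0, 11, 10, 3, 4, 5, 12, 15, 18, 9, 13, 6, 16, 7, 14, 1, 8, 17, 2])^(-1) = [0, 15, 18, 3, 4, 5, 11, 13, 16, 9, 2, 1, 6, 10, 14, 7, 12, 17, 8]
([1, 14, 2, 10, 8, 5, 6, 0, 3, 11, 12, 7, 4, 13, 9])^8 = (0 14 11)(1 9 7)(3 4 10 8 12)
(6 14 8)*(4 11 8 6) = (4 11 8)(6 14) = [0, 1, 2, 3, 11, 5, 14, 7, 4, 9, 10, 8, 12, 13, 6]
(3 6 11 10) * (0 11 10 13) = [11, 1, 2, 6, 4, 5, 10, 7, 8, 9, 3, 13, 12, 0] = (0 11 13)(3 6 10)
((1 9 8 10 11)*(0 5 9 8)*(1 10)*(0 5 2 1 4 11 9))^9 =(11)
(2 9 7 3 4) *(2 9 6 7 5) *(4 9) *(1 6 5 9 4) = [0, 6, 5, 4, 1, 2, 7, 3, 8, 9] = (9)(1 6 7 3 4)(2 5)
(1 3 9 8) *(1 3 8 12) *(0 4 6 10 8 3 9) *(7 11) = (0 4 6 10 8 9 12 1 3)(7 11) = [4, 3, 2, 0, 6, 5, 10, 11, 9, 12, 8, 7, 1]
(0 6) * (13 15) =(0 6)(13 15) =[6, 1, 2, 3, 4, 5, 0, 7, 8, 9, 10, 11, 12, 15, 14, 13]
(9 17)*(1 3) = [0, 3, 2, 1, 4, 5, 6, 7, 8, 17, 10, 11, 12, 13, 14, 15, 16, 9] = (1 3)(9 17)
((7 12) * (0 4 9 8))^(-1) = (0 8 9 4)(7 12)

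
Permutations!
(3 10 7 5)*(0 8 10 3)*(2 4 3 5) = (0 8 10 7 2 4 3 5) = [8, 1, 4, 5, 3, 0, 6, 2, 10, 9, 7]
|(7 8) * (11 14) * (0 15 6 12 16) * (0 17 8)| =|(0 15 6 12 16 17 8 7)(11 14)| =8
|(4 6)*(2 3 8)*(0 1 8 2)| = 6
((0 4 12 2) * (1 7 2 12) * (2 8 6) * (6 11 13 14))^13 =((0 4 1 7 8 11 13 14 6 2))^13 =(0 7 13 2 1 11 6 4 8 14)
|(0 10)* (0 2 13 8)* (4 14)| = 10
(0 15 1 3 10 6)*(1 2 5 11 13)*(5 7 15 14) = (0 14 5 11 13 1 3 10 6)(2 7 15) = [14, 3, 7, 10, 4, 11, 0, 15, 8, 9, 6, 13, 12, 1, 5, 2]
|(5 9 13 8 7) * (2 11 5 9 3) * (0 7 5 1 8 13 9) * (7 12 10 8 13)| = |(0 12 10 8 5 3 2 11 1 13 7)| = 11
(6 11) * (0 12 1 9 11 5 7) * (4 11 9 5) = (0 12 1 5 7)(4 11 6) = [12, 5, 2, 3, 11, 7, 4, 0, 8, 9, 10, 6, 1]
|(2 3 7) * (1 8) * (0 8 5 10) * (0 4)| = |(0 8 1 5 10 4)(2 3 7)| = 6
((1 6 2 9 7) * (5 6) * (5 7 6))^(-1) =(1 7)(2 6 9)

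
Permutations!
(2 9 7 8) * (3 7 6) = (2 9 6 3 7 8) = [0, 1, 9, 7, 4, 5, 3, 8, 2, 6]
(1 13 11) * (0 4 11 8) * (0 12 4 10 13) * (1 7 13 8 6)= [10, 0, 2, 3, 11, 5, 1, 13, 12, 9, 8, 7, 4, 6]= (0 10 8 12 4 11 7 13 6 1)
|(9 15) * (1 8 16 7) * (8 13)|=|(1 13 8 16 7)(9 15)|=10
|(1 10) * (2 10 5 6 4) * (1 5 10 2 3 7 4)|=12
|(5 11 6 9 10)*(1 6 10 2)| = 12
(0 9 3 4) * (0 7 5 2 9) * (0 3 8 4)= [3, 1, 9, 0, 7, 2, 6, 5, 4, 8]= (0 3)(2 9 8 4 7 5)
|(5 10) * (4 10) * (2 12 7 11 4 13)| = 8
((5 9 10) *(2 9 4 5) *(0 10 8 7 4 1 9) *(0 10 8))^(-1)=(0 9 1 5 4 7 8)(2 10)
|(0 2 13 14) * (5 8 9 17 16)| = 20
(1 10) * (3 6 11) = (1 10)(3 6 11) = [0, 10, 2, 6, 4, 5, 11, 7, 8, 9, 1, 3]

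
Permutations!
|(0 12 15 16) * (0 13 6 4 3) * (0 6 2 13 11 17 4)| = |(0 12 15 16 11 17 4 3 6)(2 13)| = 18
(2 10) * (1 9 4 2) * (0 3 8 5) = (0 3 8 5)(1 9 4 2 10) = [3, 9, 10, 8, 2, 0, 6, 7, 5, 4, 1]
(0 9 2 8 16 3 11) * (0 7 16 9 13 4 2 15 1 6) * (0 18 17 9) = (0 13 4 2 8)(1 6 18 17 9 15)(3 11 7 16) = [13, 6, 8, 11, 2, 5, 18, 16, 0, 15, 10, 7, 12, 4, 14, 1, 3, 9, 17]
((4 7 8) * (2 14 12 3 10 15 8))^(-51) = ((2 14 12 3 10 15 8 4 7))^(-51) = (2 3 8)(4 14 10)(7 12 15)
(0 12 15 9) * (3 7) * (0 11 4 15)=(0 12)(3 7)(4 15 9 11)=[12, 1, 2, 7, 15, 5, 6, 3, 8, 11, 10, 4, 0, 13, 14, 9]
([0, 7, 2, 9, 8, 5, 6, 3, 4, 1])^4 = [0, 1, 2, 3, 4, 5, 6, 7, 8, 9]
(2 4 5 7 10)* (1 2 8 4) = (1 2)(4 5 7 10 8) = [0, 2, 1, 3, 5, 7, 6, 10, 4, 9, 8]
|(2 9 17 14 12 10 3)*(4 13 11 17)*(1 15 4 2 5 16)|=|(1 15 4 13 11 17 14 12 10 3 5 16)(2 9)|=12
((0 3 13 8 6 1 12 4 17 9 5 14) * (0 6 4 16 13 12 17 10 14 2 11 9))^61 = ((0 3 12 16 13 8 4 10 14 6 1 17)(2 11 9 5))^61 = (0 3 12 16 13 8 4 10 14 6 1 17)(2 11 9 5)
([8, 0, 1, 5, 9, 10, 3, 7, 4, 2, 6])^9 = [9, 4, 8, 5, 1, 10, 3, 7, 2, 0, 6]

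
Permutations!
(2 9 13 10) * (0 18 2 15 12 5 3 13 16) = (0 18 2 9 16)(3 13 10 15 12 5) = [18, 1, 9, 13, 4, 3, 6, 7, 8, 16, 15, 11, 5, 10, 14, 12, 0, 17, 2]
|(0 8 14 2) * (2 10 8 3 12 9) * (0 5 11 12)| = 30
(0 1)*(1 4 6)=(0 4 6 1)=[4, 0, 2, 3, 6, 5, 1]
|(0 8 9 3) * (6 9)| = 5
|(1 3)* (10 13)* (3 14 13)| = |(1 14 13 10 3)| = 5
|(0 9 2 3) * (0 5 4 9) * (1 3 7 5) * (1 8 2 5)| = |(1 3 8 2 7)(4 9 5)| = 15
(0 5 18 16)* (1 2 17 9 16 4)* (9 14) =(0 5 18 4 1 2 17 14 9 16) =[5, 2, 17, 3, 1, 18, 6, 7, 8, 16, 10, 11, 12, 13, 9, 15, 0, 14, 4]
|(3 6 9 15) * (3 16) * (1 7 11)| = 15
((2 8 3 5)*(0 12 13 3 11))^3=(0 3 8 12 5 11 13 2)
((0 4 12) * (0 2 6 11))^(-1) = (0 11 6 2 12 4)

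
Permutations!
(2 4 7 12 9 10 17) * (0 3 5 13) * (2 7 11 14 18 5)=(0 3 2 4 11 14 18 5 13)(7 12 9 10 17)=[3, 1, 4, 2, 11, 13, 6, 12, 8, 10, 17, 14, 9, 0, 18, 15, 16, 7, 5]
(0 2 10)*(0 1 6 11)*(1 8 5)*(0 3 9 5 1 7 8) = (0 2 10)(1 6 11 3 9 5 7 8) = [2, 6, 10, 9, 4, 7, 11, 8, 1, 5, 0, 3]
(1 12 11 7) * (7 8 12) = [0, 7, 2, 3, 4, 5, 6, 1, 12, 9, 10, 8, 11] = (1 7)(8 12 11)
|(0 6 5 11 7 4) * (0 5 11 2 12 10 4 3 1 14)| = 35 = |(0 6 11 7 3 1 14)(2 12 10 4 5)|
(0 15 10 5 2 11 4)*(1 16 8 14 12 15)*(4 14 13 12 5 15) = [1, 16, 11, 3, 0, 2, 6, 7, 13, 9, 15, 14, 4, 12, 5, 10, 8] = (0 1 16 8 13 12 4)(2 11 14 5)(10 15)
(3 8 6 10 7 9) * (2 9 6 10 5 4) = [0, 1, 9, 8, 2, 4, 5, 6, 10, 3, 7] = (2 9 3 8 10 7 6 5 4)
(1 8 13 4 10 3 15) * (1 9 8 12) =[0, 12, 2, 15, 10, 5, 6, 7, 13, 8, 3, 11, 1, 4, 14, 9] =(1 12)(3 15 9 8 13 4 10)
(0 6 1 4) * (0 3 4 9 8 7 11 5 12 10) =[6, 9, 2, 4, 3, 12, 1, 11, 7, 8, 0, 5, 10] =(0 6 1 9 8 7 11 5 12 10)(3 4)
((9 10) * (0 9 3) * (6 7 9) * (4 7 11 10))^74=((0 6 11 10 3)(4 7 9))^74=(0 3 10 11 6)(4 9 7)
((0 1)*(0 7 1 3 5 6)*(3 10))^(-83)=((0 10 3 5 6)(1 7))^(-83)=(0 3 6 10 5)(1 7)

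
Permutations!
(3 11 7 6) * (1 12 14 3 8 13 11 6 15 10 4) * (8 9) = (1 12 14 3 6 9 8 13 11 7 15 10 4) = [0, 12, 2, 6, 1, 5, 9, 15, 13, 8, 4, 7, 14, 11, 3, 10]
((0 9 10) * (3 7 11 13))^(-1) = (0 10 9)(3 13 11 7)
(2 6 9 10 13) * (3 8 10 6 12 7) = [0, 1, 12, 8, 4, 5, 9, 3, 10, 6, 13, 11, 7, 2] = (2 12 7 3 8 10 13)(6 9)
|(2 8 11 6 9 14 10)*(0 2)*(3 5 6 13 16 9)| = 9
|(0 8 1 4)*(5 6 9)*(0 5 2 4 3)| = |(0 8 1 3)(2 4 5 6 9)| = 20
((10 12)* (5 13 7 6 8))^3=((5 13 7 6 8)(10 12))^3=(5 6 13 8 7)(10 12)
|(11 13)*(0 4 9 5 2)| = 10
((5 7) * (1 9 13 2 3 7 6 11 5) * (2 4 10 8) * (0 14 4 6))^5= ((0 14 4 10 8 2 3 7 1 9 13 6 11 5))^5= (0 2 13 14 3 6 4 7 11 10 1 5 8 9)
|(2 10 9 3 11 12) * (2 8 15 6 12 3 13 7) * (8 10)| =18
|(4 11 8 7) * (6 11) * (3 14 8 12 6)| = 15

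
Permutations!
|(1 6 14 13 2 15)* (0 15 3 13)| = 15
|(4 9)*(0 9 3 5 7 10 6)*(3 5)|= |(0 9 4 5 7 10 6)|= 7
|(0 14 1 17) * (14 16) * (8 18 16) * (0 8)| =|(1 17 8 18 16 14)| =6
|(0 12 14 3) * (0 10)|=|(0 12 14 3 10)|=5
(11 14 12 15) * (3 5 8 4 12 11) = (3 5 8 4 12 15)(11 14) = [0, 1, 2, 5, 12, 8, 6, 7, 4, 9, 10, 14, 15, 13, 11, 3]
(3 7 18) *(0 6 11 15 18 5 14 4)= (0 6 11 15 18 3 7 5 14 4)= [6, 1, 2, 7, 0, 14, 11, 5, 8, 9, 10, 15, 12, 13, 4, 18, 16, 17, 3]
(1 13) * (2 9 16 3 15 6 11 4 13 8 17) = (1 8 17 2 9 16 3 15 6 11 4 13) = [0, 8, 9, 15, 13, 5, 11, 7, 17, 16, 10, 4, 12, 1, 14, 6, 3, 2]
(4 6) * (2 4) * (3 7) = (2 4 6)(3 7) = [0, 1, 4, 7, 6, 5, 2, 3]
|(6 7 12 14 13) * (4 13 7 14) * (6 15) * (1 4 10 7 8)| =21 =|(1 4 13 15 6 14 8)(7 12 10)|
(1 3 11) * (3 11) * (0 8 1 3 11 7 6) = (0 8 1 7 6)(3 11) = [8, 7, 2, 11, 4, 5, 0, 6, 1, 9, 10, 3]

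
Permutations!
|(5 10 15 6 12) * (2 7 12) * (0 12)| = 8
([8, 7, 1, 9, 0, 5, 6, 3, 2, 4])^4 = (0 7)(1 4)(2 9)(3 8)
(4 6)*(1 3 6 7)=(1 3 6 4 7)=[0, 3, 2, 6, 7, 5, 4, 1]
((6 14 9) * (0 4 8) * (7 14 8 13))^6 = (0 6 14 13)(4 8 9 7)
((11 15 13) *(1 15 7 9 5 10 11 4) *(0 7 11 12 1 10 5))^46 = (0 7 9)(1 10 13)(4 15 12) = ((0 7 9)(1 15 13 4 10 12))^46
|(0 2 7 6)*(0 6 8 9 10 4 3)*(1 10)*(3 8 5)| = 5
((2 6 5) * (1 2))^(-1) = (1 5 6 2)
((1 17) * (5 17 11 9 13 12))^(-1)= ((1 11 9 13 12 5 17))^(-1)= (1 17 5 12 13 9 11)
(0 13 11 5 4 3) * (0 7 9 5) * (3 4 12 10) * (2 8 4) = (0 13 11)(2 8 4)(3 7 9 5 12 10) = [13, 1, 8, 7, 2, 12, 6, 9, 4, 5, 3, 0, 10, 11]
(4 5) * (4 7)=(4 5 7)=[0, 1, 2, 3, 5, 7, 6, 4]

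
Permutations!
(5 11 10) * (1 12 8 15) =(1 12 8 15)(5 11 10) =[0, 12, 2, 3, 4, 11, 6, 7, 15, 9, 5, 10, 8, 13, 14, 1]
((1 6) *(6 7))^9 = ((1 7 6))^9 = (7)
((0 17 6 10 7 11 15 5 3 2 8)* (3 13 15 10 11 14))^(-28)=((0 17 6 11 10 7 14 3 2 8)(5 13 15))^(-28)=(0 6 10 14 2)(3 8 17 11 7)(5 15 13)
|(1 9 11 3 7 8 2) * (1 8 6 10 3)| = 12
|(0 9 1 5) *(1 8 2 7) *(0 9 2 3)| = |(0 2 7 1 5 9 8 3)| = 8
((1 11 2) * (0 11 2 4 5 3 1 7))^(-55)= ((0 11 4 5 3 1 2 7))^(-55)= (0 11 4 5 3 1 2 7)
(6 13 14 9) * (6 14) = [0, 1, 2, 3, 4, 5, 13, 7, 8, 14, 10, 11, 12, 6, 9] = (6 13)(9 14)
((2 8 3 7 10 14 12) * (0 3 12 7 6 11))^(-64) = (2 12 8)(7 14 10)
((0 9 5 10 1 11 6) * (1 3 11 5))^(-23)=((0 9 1 5 10 3 11 6))^(-23)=(0 9 1 5 10 3 11 6)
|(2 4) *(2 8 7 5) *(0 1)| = 10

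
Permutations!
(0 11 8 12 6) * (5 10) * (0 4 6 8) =(0 11)(4 6)(5 10)(8 12) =[11, 1, 2, 3, 6, 10, 4, 7, 12, 9, 5, 0, 8]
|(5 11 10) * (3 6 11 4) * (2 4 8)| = 8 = |(2 4 3 6 11 10 5 8)|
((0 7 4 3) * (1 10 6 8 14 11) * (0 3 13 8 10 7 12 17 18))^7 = ((0 12 17 18)(1 7 4 13 8 14 11)(6 10))^7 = (0 18 17 12)(6 10)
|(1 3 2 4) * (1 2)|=|(1 3)(2 4)|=2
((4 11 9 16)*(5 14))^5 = ((4 11 9 16)(5 14))^5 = (4 11 9 16)(5 14)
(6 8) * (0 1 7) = [1, 7, 2, 3, 4, 5, 8, 0, 6] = (0 1 7)(6 8)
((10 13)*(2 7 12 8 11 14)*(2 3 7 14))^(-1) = ((2 14 3 7 12 8 11)(10 13))^(-1) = (2 11 8 12 7 3 14)(10 13)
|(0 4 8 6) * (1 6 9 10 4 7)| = |(0 7 1 6)(4 8 9 10)| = 4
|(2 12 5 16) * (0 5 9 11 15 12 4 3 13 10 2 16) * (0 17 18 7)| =|(0 5 17 18 7)(2 4 3 13 10)(9 11 15 12)| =20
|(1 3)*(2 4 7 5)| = 4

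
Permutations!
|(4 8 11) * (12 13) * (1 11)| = 4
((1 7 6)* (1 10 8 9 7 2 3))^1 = ((1 2 3)(6 10 8 9 7))^1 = (1 2 3)(6 10 8 9 7)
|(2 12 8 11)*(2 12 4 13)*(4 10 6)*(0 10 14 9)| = |(0 10 6 4 13 2 14 9)(8 11 12)| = 24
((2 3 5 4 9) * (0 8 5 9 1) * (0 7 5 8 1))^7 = ((0 1 7 5 4)(2 3 9))^7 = (0 7 4 1 5)(2 3 9)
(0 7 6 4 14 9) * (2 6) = (0 7 2 6 4 14 9) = [7, 1, 6, 3, 14, 5, 4, 2, 8, 0, 10, 11, 12, 13, 9]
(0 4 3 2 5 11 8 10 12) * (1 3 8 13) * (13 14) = (0 4 8 10 12)(1 3 2 5 11 14 13) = [4, 3, 5, 2, 8, 11, 6, 7, 10, 9, 12, 14, 0, 1, 13]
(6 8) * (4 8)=(4 8 6)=[0, 1, 2, 3, 8, 5, 4, 7, 6]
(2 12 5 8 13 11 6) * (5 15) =[0, 1, 12, 3, 4, 8, 2, 7, 13, 9, 10, 6, 15, 11, 14, 5] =(2 12 15 5 8 13 11 6)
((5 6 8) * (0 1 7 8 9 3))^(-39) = (0 1 7 8 5 6 9 3)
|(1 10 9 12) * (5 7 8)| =|(1 10 9 12)(5 7 8)| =12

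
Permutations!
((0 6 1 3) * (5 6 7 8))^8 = (0 7 8 5 6 1 3)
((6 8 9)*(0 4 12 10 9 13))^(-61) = (0 10 8 4 9 13 12 6)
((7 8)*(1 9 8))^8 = ((1 9 8 7))^8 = (9)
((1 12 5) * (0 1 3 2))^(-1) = (0 2 3 5 12 1)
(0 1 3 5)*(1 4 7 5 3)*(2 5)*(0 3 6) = [4, 1, 5, 6, 7, 3, 0, 2] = (0 4 7 2 5 3 6)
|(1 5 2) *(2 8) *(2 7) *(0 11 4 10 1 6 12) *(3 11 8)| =6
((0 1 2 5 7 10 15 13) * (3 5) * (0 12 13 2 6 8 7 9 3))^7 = ((0 1 6 8 7 10 15 2)(3 5 9)(12 13))^7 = (0 2 15 10 7 8 6 1)(3 5 9)(12 13)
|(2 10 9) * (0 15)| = |(0 15)(2 10 9)| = 6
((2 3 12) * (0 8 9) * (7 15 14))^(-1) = (0 9 8)(2 12 3)(7 14 15)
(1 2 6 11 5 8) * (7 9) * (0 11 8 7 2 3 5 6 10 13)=(0 11 6 8 1 3 5 7 9 2 10 13)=[11, 3, 10, 5, 4, 7, 8, 9, 1, 2, 13, 6, 12, 0]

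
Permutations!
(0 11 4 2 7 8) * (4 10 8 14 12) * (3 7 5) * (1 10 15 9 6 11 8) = (0 8)(1 10)(2 5 3 7 14 12 4)(6 11 15 9) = [8, 10, 5, 7, 2, 3, 11, 14, 0, 6, 1, 15, 4, 13, 12, 9]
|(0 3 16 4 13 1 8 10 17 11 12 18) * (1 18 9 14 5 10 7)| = 42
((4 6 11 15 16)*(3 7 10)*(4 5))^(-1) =((3 7 10)(4 6 11 15 16 5))^(-1) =(3 10 7)(4 5 16 15 11 6)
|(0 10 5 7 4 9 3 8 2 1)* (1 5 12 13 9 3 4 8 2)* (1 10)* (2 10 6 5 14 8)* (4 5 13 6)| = 12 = |(0 1)(2 14 8 4 3 10 12 6 13 9 5 7)|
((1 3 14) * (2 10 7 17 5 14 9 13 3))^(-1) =((1 2 10 7 17 5 14)(3 9 13))^(-1) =(1 14 5 17 7 10 2)(3 13 9)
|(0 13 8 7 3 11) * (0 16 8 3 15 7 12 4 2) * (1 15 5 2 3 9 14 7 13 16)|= |(0 16 8 12 4 3 11 1 15 13 9 14 7 5 2)|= 15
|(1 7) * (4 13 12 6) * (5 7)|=|(1 5 7)(4 13 12 6)|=12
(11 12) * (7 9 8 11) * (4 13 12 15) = [0, 1, 2, 3, 13, 5, 6, 9, 11, 8, 10, 15, 7, 12, 14, 4] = (4 13 12 7 9 8 11 15)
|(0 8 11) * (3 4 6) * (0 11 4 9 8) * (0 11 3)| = |(0 11 3 9 8 4 6)| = 7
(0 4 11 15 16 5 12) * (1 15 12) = (0 4 11 12)(1 15 16 5) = [4, 15, 2, 3, 11, 1, 6, 7, 8, 9, 10, 12, 0, 13, 14, 16, 5]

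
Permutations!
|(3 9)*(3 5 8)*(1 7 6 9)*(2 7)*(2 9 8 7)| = |(1 9 5 7 6 8 3)| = 7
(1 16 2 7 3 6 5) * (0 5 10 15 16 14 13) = (0 5 1 14 13)(2 7 3 6 10 15 16) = [5, 14, 7, 6, 4, 1, 10, 3, 8, 9, 15, 11, 12, 0, 13, 16, 2]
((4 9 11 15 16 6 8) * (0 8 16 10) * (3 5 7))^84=((0 8 4 9 11 15 10)(3 5 7)(6 16))^84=(16)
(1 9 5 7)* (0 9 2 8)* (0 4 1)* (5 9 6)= [6, 2, 8, 3, 1, 7, 5, 0, 4, 9]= (9)(0 6 5 7)(1 2 8 4)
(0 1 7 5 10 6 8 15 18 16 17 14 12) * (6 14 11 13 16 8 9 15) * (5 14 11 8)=(0 1 7 14 12)(5 10 11 13 16 17 8 6 9 15 18)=[1, 7, 2, 3, 4, 10, 9, 14, 6, 15, 11, 13, 0, 16, 12, 18, 17, 8, 5]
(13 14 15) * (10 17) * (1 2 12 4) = (1 2 12 4)(10 17)(13 14 15) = [0, 2, 12, 3, 1, 5, 6, 7, 8, 9, 17, 11, 4, 14, 15, 13, 16, 10]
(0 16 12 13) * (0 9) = (0 16 12 13 9) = [16, 1, 2, 3, 4, 5, 6, 7, 8, 0, 10, 11, 13, 9, 14, 15, 12]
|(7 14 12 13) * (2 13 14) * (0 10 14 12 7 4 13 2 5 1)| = |(0 10 14 7 5 1)(4 13)| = 6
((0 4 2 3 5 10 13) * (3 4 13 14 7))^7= (0 13)(2 4)(3 10 7 5 14)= ((0 13)(2 4)(3 5 10 14 7))^7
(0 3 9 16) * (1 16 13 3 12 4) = (0 12 4 1 16)(3 9 13) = [12, 16, 2, 9, 1, 5, 6, 7, 8, 13, 10, 11, 4, 3, 14, 15, 0]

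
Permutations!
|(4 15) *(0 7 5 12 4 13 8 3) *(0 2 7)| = 9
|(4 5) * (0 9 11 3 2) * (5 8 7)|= 20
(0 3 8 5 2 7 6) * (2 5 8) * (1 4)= (8)(0 3 2 7 6)(1 4)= [3, 4, 7, 2, 1, 5, 0, 6, 8]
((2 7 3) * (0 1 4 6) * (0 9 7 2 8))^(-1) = (0 8 3 7 9 6 4 1)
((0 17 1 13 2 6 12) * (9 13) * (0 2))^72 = ((0 17 1 9 13)(2 6 12))^72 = (0 1 13 17 9)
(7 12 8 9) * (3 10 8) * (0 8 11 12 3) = (0 8 9 7 3 10 11 12) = [8, 1, 2, 10, 4, 5, 6, 3, 9, 7, 11, 12, 0]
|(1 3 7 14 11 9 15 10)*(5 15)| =9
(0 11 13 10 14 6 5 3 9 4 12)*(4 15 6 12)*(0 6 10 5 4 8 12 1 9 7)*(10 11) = (0 10 14 1 9 15 11 13 5 3 7)(4 8 12 6) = [10, 9, 2, 7, 8, 3, 4, 0, 12, 15, 14, 13, 6, 5, 1, 11]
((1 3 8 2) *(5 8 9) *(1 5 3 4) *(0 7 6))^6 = (9)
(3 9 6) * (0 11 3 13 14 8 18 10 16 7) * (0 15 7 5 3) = (0 11)(3 9 6 13 14 8 18 10 16 5)(7 15) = [11, 1, 2, 9, 4, 3, 13, 15, 18, 6, 16, 0, 12, 14, 8, 7, 5, 17, 10]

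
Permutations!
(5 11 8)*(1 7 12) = [0, 7, 2, 3, 4, 11, 6, 12, 5, 9, 10, 8, 1] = (1 7 12)(5 11 8)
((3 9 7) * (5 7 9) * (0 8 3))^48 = ((9)(0 8 3 5 7))^48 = (9)(0 5 8 7 3)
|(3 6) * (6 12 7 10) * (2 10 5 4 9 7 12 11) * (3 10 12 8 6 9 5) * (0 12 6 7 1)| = |(0 12 8 7 3 11 2 6 10 9 1)(4 5)| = 22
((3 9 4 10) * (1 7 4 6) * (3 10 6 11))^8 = (3 11 9) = ((1 7 4 6)(3 9 11))^8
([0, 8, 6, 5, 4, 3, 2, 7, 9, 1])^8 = [0, 9, 2, 3, 4, 5, 6, 7, 1, 8]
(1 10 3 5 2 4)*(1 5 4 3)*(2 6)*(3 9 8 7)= (1 10)(2 9 8 7 3 4 5 6)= [0, 10, 9, 4, 5, 6, 2, 3, 7, 8, 1]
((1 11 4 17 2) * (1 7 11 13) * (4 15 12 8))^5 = ((1 13)(2 7 11 15 12 8 4 17))^5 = (1 13)(2 8 11 17 12 7 4 15)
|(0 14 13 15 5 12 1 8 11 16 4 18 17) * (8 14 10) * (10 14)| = 14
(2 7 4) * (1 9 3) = [0, 9, 7, 1, 2, 5, 6, 4, 8, 3] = (1 9 3)(2 7 4)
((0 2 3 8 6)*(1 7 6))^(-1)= ((0 2 3 8 1 7 6))^(-1)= (0 6 7 1 8 3 2)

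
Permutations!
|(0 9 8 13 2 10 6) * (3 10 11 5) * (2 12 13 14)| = |(0 9 8 14 2 11 5 3 10 6)(12 13)| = 10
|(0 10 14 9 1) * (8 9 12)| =7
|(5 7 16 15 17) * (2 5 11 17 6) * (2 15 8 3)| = 6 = |(2 5 7 16 8 3)(6 15)(11 17)|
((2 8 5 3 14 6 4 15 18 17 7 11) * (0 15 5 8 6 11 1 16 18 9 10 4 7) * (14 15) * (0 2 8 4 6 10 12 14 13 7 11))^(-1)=((0 13 7 1 16 18 17 2 10 6 11 8 4 5 3 15 9 12 14))^(-1)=(0 14 12 9 15 3 5 4 8 11 6 10 2 17 18 16 1 7 13)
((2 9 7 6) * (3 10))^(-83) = ((2 9 7 6)(3 10))^(-83) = (2 9 7 6)(3 10)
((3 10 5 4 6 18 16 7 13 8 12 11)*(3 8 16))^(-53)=((3 10 5 4 6 18)(7 13 16)(8 12 11))^(-53)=(3 10 5 4 6 18)(7 13 16)(8 12 11)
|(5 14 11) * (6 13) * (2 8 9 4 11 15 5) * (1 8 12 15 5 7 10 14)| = |(1 8 9 4 11 2 12 15 7 10 14 5)(6 13)| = 12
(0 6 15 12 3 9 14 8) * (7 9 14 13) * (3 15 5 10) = (0 6 5 10 3 14 8)(7 9 13)(12 15) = [6, 1, 2, 14, 4, 10, 5, 9, 0, 13, 3, 11, 15, 7, 8, 12]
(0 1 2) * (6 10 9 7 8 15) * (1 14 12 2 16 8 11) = (0 14 12 2)(1 16 8 15 6 10 9 7 11) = [14, 16, 0, 3, 4, 5, 10, 11, 15, 7, 9, 1, 2, 13, 12, 6, 8]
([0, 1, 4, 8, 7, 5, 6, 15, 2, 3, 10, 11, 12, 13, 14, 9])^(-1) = (2 8 3 9 15 7 4)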